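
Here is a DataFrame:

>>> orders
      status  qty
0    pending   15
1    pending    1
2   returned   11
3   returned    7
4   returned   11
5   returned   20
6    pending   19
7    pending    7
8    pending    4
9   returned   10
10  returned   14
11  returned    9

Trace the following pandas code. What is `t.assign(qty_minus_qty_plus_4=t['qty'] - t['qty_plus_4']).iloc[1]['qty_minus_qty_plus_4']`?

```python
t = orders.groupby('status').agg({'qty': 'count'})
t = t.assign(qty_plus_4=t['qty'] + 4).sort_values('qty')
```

group by status, count of qty:
          qty
status       
pending     5
returned    7
add column qty_plus_4 = t['qty'] + 4:
          qty  qty_plus_4
status                   
pending     5           9
returned    7          11
sort by qty:
          qty  qty_plus_4
status                   
pending     5           9
returned    7          11
add column qty_minus_qty_plus_4 = t['qty'] - t['qty_plus_4']:
          qty  qty_plus_4  qty_minus_qty_plus_4
status                                         
pending     5           9                    -4
returned    7          11                    -4

-4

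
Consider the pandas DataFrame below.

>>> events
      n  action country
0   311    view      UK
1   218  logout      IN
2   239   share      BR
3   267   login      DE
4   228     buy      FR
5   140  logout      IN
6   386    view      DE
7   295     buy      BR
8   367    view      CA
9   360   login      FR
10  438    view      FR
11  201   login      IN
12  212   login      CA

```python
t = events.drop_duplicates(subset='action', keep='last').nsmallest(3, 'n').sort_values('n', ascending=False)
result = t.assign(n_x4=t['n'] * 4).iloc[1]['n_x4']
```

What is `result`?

drop duplicate action (keep=last):
      n  action country
2   239   share      BR
5   140  logout      IN
7   295     buy      BR
10  438    view      FR
12  212   login      CA
take 3 rows with smallest n:
      n  action country
5   140  logout      IN
12  212   login      CA
2   239   share      BR
sort by n descending:
      n  action country
2   239   share      BR
12  212   login      CA
5   140  logout      IN
add column n_x4 = t['n'] * 4:
      n  action country  n_x4
2   239   share      BR   956
12  212   login      CA   848
5   140  logout      IN   560
Reading off the value at position 1, column 'n_x4', we get 848.

848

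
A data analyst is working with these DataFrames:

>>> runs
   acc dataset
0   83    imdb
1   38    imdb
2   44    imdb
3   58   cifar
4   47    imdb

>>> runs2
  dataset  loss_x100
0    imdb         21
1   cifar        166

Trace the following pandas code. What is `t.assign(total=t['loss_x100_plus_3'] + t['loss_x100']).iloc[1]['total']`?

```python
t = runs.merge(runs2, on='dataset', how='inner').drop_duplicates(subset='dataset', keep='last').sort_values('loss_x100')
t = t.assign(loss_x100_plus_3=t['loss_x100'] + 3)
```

335

merge on 'dataset' (how='inner') → 5 rows:
   acc dataset  loss_x100
0   83    imdb         21
1   38    imdb         21
2   44    imdb         21
3   58   cifar        166
4   47    imdb         21
drop duplicate dataset (keep=last):
   acc dataset  loss_x100
3   58   cifar        166
4   47    imdb         21
sort by loss_x100:
   acc dataset  loss_x100
4   47    imdb         21
3   58   cifar        166
add column loss_x100_plus_3 = t['loss_x100'] + 3:
   acc dataset  loss_x100  loss_x100_plus_3
4   47    imdb         21                24
3   58   cifar        166               169
add column total = t['loss_x100_plus_3'] + t['loss_x100']:
   acc dataset  loss_x100  loss_x100_plus_3  total
4   47    imdb         21                24     45
3   58   cifar        166               169    335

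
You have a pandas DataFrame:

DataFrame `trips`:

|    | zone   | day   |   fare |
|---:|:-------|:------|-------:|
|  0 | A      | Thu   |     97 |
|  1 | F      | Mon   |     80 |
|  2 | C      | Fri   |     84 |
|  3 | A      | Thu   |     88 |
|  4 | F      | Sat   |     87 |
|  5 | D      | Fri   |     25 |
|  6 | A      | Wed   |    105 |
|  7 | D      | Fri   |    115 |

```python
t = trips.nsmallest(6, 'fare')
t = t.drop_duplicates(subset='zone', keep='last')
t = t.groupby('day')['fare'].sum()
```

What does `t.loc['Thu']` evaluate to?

take 6 rows with smallest fare:
  zone  day  fare
5    D  Fri    25
1    F  Mon    80
2    C  Fri    84
4    F  Sat    87
3    A  Thu    88
0    A  Thu    97
drop duplicate zone (keep=last):
  zone  day  fare
5    D  Fri    25
2    C  Fri    84
4    F  Sat    87
0    A  Thu    97
group by day, sum of fare:
day
Fri    109
Sat     87
Thu     97
Name: fare, dtype: int64

97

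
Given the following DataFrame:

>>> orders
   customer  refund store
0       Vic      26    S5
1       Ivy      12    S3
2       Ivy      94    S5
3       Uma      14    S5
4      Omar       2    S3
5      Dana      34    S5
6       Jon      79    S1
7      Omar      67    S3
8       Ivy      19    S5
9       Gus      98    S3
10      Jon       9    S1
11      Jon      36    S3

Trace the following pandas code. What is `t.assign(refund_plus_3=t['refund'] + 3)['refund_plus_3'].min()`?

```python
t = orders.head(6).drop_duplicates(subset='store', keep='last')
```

take first 6 rows:
  customer  refund store
0      Vic      26    S5
1      Ivy      12    S3
2      Ivy      94    S5
3      Uma      14    S5
4     Omar       2    S3
5     Dana      34    S5
drop duplicate store (keep=last):
  customer  refund store
4     Omar       2    S3
5     Dana      34    S5
add column refund_plus_3 = t['refund'] + 3:
  customer  refund store  refund_plus_3
4     Omar       2    S3              5
5     Dana      34    S5             37

5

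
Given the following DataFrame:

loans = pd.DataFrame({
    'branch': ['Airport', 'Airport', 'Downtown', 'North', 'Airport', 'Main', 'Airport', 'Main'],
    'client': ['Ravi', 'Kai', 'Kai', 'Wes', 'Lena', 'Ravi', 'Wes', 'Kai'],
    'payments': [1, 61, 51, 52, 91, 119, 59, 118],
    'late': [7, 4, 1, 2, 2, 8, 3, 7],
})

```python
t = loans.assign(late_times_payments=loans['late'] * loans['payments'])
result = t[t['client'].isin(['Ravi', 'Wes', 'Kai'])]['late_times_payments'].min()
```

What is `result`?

add column late_times_payments = loans['late'] * loans['payments']:
     branch client  payments  late  late_times_payments
0   Airport   Ravi         1     7                    7
1   Airport    Kai        61     4                  244
2  Downtown    Kai        51     1                   51
3     North    Wes        52     2                  104
4   Airport   Lena        91     2                  182
5      Main   Ravi       119     8                  952
6   Airport    Wes        59     3                  177
7      Main    Kai       118     7                  826
filter rows where client in ['Ravi', 'Wes', 'Kai']:
     branch client  payments  late  late_times_payments
0   Airport   Ravi         1     7                    7
1   Airport    Kai        61     4                  244
2  Downtown    Kai        51     1                   51
3     North    Wes        52     2                  104
5      Main   Ravi       119     8                  952
6   Airport    Wes        59     3                  177
7      Main    Kai       118     7                  826
Hence 7.

7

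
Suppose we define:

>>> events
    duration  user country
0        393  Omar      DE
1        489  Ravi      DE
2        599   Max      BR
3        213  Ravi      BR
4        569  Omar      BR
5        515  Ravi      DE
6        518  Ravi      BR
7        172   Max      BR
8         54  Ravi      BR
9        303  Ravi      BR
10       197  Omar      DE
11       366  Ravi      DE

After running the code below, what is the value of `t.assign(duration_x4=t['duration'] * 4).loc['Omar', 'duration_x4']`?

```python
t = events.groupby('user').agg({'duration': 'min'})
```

group by user, min of duration:
      duration
user          
Max        172
Omar       197
Ravi        54
add column duration_x4 = t['duration'] * 4:
      duration  duration_x4
user                       
Max        172          688
Omar       197          788
Ravi        54          216
Then the value at row 'Omar', column 'duration_x4': 788

788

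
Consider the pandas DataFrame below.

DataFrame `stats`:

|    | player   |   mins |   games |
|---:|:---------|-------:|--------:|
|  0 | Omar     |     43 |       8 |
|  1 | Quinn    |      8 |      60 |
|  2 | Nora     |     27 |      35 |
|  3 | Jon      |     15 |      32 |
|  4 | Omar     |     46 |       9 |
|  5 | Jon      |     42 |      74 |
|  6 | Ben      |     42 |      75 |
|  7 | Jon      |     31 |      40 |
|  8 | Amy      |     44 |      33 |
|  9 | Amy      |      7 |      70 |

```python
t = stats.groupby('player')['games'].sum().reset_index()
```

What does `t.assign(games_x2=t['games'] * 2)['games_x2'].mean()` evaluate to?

145.333333333

group by player, sum of games:
player
Amy      103
Ben       75
Jon      146
Nora      35
Omar      17
Quinn     60
Name: games, dtype: int64
reset_index():
  player  games
0    Amy    103
1    Ben     75
2    Jon    146
3   Nora     35
4   Omar     17
5  Quinn     60
add column games_x2 = t['games'] * 2:
  player  games  games_x2
0    Amy    103       206
1    Ben     75       150
2    Jon    146       292
3   Nora     35        70
4   Omar     17        34
5  Quinn     60       120
Then the mean of column 'games_x2': 145.333333333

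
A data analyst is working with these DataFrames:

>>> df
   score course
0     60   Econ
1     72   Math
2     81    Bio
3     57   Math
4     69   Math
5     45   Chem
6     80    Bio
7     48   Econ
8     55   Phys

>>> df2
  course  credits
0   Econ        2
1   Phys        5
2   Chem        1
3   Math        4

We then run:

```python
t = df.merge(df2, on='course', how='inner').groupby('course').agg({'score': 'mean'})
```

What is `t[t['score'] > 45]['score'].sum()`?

175.0

merge on 'course' (how='inner') → 7 rows:
   score course  credits
0     60   Econ        2
1     72   Math        4
2     57   Math        4
3     69   Math        4
4     45   Chem        1
5     48   Econ        2
6     55   Phys        5
group by course, mean of score:
        score
course       
Chem     45.0
Econ     54.0
Math     66.0
Phys     55.0
filter rows where score > 45:
        score
course       
Econ     54.0
Math     66.0
Phys     55.0
The sum of column 'score' is 175.0.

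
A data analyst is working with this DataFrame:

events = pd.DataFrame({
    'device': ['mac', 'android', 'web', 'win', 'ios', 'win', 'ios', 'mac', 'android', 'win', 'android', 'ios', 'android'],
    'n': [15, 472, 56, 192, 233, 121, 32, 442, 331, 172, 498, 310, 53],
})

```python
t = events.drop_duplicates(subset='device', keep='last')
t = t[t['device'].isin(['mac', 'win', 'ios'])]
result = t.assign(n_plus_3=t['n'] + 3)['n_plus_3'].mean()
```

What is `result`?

311.0

drop duplicate device (keep=last):
     device    n
2       web   56
7       mac  442
9       win  172
11      ios  310
12  android   53
filter rows where device in ['mac', 'win', 'ios']:
   device    n
7     mac  442
9     win  172
11    ios  310
add column n_plus_3 = t['n'] + 3:
   device    n  n_plus_3
7     mac  442       445
9     win  172       175
11    ios  310       313
mean of column 'n_plus_3' → 311.0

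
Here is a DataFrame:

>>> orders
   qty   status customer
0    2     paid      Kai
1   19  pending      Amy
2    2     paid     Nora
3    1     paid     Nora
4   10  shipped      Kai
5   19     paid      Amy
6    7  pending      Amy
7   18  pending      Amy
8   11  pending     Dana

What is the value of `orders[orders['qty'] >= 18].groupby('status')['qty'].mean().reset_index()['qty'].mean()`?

filter rows where qty >= 18:
   qty   status customer
1   19  pending      Amy
5   19     paid      Amy
7   18  pending      Amy
group by status, mean of qty:
status
paid       19.0
pending    18.5
Name: qty, dtype: float64
reset_index():
    status   qty
0     paid  19.0
1  pending  18.5

18.75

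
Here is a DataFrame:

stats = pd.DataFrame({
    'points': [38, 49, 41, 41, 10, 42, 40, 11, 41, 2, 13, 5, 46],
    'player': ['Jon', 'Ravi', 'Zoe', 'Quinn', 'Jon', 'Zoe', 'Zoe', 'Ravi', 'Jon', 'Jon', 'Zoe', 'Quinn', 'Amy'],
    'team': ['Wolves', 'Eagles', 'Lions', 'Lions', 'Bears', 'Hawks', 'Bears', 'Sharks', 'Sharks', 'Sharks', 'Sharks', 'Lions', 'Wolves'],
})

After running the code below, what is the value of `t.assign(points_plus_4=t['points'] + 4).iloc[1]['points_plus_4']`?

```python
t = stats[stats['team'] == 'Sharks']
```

45

filter rows where team == 'Sharks':
    points player    team
7       11   Ravi  Sharks
8       41    Jon  Sharks
9        2    Jon  Sharks
10      13    Zoe  Sharks
add column points_plus_4 = t['points'] + 4:
    points player    team  points_plus_4
7       11   Ravi  Sharks             15
8       41    Jon  Sharks             45
9        2    Jon  Sharks              6
10      13    Zoe  Sharks             17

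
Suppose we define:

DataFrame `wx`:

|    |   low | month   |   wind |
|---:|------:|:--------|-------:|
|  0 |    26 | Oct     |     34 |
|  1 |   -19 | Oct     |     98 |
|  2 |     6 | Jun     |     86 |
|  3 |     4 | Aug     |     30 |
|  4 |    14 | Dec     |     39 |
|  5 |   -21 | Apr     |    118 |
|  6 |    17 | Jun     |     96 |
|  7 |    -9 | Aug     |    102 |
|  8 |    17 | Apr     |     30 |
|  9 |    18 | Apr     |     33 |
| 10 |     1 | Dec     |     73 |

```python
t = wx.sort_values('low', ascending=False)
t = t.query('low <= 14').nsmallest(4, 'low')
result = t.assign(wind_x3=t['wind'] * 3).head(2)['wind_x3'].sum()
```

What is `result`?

sort by low descending:
    low month  wind
0    26   Oct    34
9    18   Apr    33
6    17   Jun    96
8    17   Apr    30
4    14   Dec    39
2     6   Jun    86
3     4   Aug    30
10    1   Dec    73
7    -9   Aug   102
1   -19   Oct    98
5   -21   Apr   118
filter rows where low <= 14:
    low month  wind
4    14   Dec    39
2     6   Jun    86
3     4   Aug    30
10    1   Dec    73
7    -9   Aug   102
1   -19   Oct    98
5   -21   Apr   118
take 4 rows with smallest low:
    low month  wind
5   -21   Apr   118
1   -19   Oct    98
7    -9   Aug   102
10    1   Dec    73
add column wind_x3 = t['wind'] * 3:
    low month  wind  wind_x3
5   -21   Apr   118      354
1   -19   Oct    98      294
7    -9   Aug   102      306
10    1   Dec    73      219
take first 2 rows:
   low month  wind  wind_x3
5  -21   Apr   118      354
1  -19   Oct    98      294
Finally, sum of column 'wind_x3' = 648.

648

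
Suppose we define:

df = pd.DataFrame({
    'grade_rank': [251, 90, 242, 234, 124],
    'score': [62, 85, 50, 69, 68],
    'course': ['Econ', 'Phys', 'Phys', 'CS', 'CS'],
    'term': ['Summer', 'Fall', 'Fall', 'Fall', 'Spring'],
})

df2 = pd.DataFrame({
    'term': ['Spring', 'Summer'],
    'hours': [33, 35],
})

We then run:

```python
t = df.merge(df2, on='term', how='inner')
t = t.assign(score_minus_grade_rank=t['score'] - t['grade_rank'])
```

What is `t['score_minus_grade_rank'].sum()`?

-245

merge on 'term' (how='inner') → 2 rows:
   grade_rank  score course    term  hours
0         251     62   Econ  Summer     35
1         124     68     CS  Spring     33
add column score_minus_grade_rank = t['score'] - t['grade_rank']:
   grade_rank  score course    term  hours  score_minus_grade_rank
0         251     62   Econ  Summer     35                    -189
1         124     68     CS  Spring     33                     -56
Reading off the sum of column 'score_minus_grade_rank', we get -245.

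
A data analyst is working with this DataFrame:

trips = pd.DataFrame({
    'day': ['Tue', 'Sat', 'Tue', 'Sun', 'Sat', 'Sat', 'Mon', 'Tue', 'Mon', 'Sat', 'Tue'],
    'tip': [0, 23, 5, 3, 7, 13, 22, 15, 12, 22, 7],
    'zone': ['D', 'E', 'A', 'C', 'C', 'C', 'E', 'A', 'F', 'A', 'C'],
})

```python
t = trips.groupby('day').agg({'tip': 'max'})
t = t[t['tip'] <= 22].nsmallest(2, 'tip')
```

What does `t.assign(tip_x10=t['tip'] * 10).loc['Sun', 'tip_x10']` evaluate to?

30

group by day, max of tip:
     tip
day     
Mon   22
Sat   23
Sun    3
Tue   15
filter rows where tip <= 22:
     tip
day     
Mon   22
Sun    3
Tue   15
take 2 rows with smallest tip:
     tip
day     
Sun    3
Tue   15
add column tip_x10 = t['tip'] * 10:
     tip  tip_x10
day              
Sun    3       30
Tue   15      150
Hence 30.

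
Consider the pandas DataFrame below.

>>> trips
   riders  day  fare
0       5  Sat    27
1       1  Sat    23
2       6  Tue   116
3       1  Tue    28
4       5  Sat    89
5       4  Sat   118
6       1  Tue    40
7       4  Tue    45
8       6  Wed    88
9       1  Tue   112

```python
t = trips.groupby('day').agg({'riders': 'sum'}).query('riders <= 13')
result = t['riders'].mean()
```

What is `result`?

9.5

group by day, sum of riders:
     riders
day        
Sat      15
Tue      13
Wed       6
filter rows where riders <= 13:
     riders
day        
Tue      13
Wed       6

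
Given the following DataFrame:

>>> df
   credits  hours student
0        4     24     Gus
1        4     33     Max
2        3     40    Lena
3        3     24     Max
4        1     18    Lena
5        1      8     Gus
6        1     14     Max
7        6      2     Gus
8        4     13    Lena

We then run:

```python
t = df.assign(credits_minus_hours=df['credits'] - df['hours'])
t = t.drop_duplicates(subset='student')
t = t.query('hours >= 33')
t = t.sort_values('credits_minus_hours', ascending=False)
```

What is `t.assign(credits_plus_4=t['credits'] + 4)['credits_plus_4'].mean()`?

add column credits_minus_hours = df['credits'] - df['hours']:
   credits  hours student  credits_minus_hours
0        4     24     Gus                  -20
1        4     33     Max                  -29
2        3     40    Lena                  -37
3        3     24     Max                  -21
4        1     18    Lena                  -17
5        1      8     Gus                   -7
6        1     14     Max                  -13
7        6      2     Gus                    4
8        4     13    Lena                   -9
drop duplicate student (keep=first):
   credits  hours student  credits_minus_hours
0        4     24     Gus                  -20
1        4     33     Max                  -29
2        3     40    Lena                  -37
filter rows where hours >= 33:
   credits  hours student  credits_minus_hours
1        4     33     Max                  -29
2        3     40    Lena                  -37
sort by credits_minus_hours descending:
   credits  hours student  credits_minus_hours
1        4     33     Max                  -29
2        3     40    Lena                  -37
add column credits_plus_4 = t['credits'] + 4:
   credits  hours student  credits_minus_hours  credits_plus_4
1        4     33     Max                  -29               8
2        3     40    Lena                  -37               7
mean of column 'credits_plus_4' → 7.5

7.5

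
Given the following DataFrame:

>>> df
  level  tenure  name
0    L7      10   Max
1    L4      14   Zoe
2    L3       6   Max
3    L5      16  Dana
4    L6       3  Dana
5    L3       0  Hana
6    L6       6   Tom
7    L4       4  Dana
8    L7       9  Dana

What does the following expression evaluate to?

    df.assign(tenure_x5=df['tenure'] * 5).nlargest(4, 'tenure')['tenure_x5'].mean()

61.25

add column tenure_x5 = df['tenure'] * 5:
  level  tenure  name  tenure_x5
0    L7      10   Max         50
1    L4      14   Zoe         70
2    L3       6   Max         30
3    L5      16  Dana         80
4    L6       3  Dana         15
5    L3       0  Hana          0
6    L6       6   Tom         30
7    L4       4  Dana         20
8    L7       9  Dana         45
take 4 rows with largest tenure:
  level  tenure  name  tenure_x5
3    L5      16  Dana         80
1    L4      14   Zoe         70
0    L7      10   Max         50
8    L7       9  Dana         45
mean of column 'tenure_x5' → 61.25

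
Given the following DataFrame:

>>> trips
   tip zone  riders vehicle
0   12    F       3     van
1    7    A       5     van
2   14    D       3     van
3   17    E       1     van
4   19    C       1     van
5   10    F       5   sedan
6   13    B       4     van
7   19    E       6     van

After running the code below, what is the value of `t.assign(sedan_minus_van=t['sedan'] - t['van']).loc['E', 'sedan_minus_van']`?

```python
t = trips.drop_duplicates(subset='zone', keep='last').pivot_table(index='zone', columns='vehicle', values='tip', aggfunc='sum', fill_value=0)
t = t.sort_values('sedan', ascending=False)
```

drop duplicate zone (keep=last):
   tip zone  riders vehicle
1    7    A       5     van
2   14    D       3     van
4   19    C       1     van
5   10    F       5   sedan
6   13    B       4     van
7   19    E       6     van
pivot: rows=zone, cols=vehicle, sum(tip):
vehicle  sedan  van
zone               
A            0    7
B            0   13
C            0   19
D            0   14
E            0   19
F           10    0
sort by sedan descending:
vehicle  sedan  van
zone               
F           10    0
A            0    7
B            0   13
C            0   19
D            0   14
E            0   19
add column sedan_minus_van = t['sedan'] - t['van']:
vehicle  sedan  van  sedan_minus_van
zone                                
F           10    0               10
A            0    7               -7
B            0   13              -13
C            0   19              -19
D            0   14              -14
E            0   19              -19
So loc['E', 'sedan_minus_van'] = -19.

-19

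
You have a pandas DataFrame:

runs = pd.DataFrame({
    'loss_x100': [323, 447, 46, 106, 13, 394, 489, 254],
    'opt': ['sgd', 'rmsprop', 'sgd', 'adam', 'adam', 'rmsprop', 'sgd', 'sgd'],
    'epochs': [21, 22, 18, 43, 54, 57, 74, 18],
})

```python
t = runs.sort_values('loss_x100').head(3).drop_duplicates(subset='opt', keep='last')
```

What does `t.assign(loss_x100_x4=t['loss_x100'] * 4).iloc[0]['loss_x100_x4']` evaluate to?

184

sort by loss_x100:
   loss_x100      opt  epochs
4         13     adam      54
2         46      sgd      18
3        106     adam      43
7        254      sgd      18
0        323      sgd      21
5        394  rmsprop      57
1        447  rmsprop      22
6        489      sgd      74
take first 3 rows:
   loss_x100   opt  epochs
4         13  adam      54
2         46   sgd      18
3        106  adam      43
drop duplicate opt (keep=last):
   loss_x100   opt  epochs
2         46   sgd      18
3        106  adam      43
add column loss_x100_x4 = t['loss_x100'] * 4:
   loss_x100   opt  epochs  loss_x100_x4
2         46   sgd      18           184
3        106  adam      43           424
Finally, value at position 0, column 'loss_x100_x4' = 184.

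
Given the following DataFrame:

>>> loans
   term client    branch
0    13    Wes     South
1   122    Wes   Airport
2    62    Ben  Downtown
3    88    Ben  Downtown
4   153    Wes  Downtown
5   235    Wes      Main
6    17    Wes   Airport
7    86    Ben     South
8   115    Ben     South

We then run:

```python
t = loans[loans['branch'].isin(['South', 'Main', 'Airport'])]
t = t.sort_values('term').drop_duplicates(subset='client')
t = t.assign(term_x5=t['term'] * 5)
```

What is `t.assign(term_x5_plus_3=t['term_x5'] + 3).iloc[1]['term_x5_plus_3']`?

433

filter rows where branch in ['South', 'Main', 'Airport']:
   term client   branch
0    13    Wes    South
1   122    Wes  Airport
5   235    Wes     Main
6    17    Wes  Airport
7    86    Ben    South
8   115    Ben    South
sort by term:
   term client   branch
0    13    Wes    South
6    17    Wes  Airport
7    86    Ben    South
8   115    Ben    South
1   122    Wes  Airport
5   235    Wes     Main
drop duplicate client (keep=first):
   term client branch
0    13    Wes  South
7    86    Ben  South
add column term_x5 = t['term'] * 5:
   term client branch  term_x5
0    13    Wes  South       65
7    86    Ben  South      430
add column term_x5_plus_3 = t['term_x5'] + 3:
   term client branch  term_x5  term_x5_plus_3
0    13    Wes  South       65              68
7    86    Ben  South      430             433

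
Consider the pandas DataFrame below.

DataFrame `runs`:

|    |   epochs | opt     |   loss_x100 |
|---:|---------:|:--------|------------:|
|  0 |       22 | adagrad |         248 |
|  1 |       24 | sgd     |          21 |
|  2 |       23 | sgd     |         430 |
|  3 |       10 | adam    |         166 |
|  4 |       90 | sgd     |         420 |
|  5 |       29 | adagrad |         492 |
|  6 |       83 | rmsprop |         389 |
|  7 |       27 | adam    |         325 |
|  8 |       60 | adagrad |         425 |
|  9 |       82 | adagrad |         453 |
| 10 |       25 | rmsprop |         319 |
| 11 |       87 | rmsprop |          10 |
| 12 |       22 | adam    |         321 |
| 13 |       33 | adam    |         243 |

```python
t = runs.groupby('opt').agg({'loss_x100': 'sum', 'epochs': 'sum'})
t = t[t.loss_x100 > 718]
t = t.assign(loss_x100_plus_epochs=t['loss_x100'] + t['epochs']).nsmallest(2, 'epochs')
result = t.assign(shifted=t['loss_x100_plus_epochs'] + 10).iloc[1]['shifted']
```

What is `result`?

1018

group by opt: sum(loss_x100), sum(epochs):
         loss_x100  epochs
opt                       
adagrad       1618     193
adam          1055      92
rmsprop        718     195
sgd            871     137
filter rows where loss_x100 > 718:
         loss_x100  epochs
opt                       
adagrad       1618     193
adam          1055      92
sgd            871     137
add column loss_x100_plus_epochs = t['loss_x100'] + t['epochs']:
         loss_x100  epochs  loss_x100_plus_epochs
opt                                              
adagrad       1618     193                   1811
adam          1055      92                   1147
sgd            871     137                   1008
take 2 rows with smallest epochs:
      loss_x100  epochs  loss_x100_plus_epochs
opt                                           
adam       1055      92                   1147
sgd         871     137                   1008
add column shifted = t['loss_x100_plus_epochs'] + 10:
      loss_x100  epochs  loss_x100_plus_epochs  shifted
opt                                                    
adam       1055      92                   1147     1157
sgd         871     137                   1008     1018
Finally, value at position 1, column 'shifted' = 1018.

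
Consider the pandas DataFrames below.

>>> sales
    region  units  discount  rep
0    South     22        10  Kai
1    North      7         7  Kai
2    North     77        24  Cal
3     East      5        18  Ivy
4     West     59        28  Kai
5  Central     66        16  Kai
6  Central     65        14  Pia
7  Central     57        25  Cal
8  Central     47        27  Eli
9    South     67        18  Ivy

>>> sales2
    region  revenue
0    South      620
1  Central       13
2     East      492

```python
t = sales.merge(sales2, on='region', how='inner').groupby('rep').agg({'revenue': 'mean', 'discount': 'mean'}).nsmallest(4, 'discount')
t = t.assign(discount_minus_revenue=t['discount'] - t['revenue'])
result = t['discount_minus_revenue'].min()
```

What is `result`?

-538.0

merge on 'region' (how='inner') → 7 rows:
    region  units  discount  rep  revenue
0    South     22        10  Kai      620
1     East      5        18  Ivy      492
2  Central     66        16  Kai       13
3  Central     65        14  Pia       13
4  Central     57        25  Cal       13
5  Central     47        27  Eli       13
6    South     67        18  Ivy      620
group by rep: mean(revenue), mean(discount):
     revenue  discount
rep                   
Cal     13.0      25.0
Eli     13.0      27.0
Ivy    556.0      18.0
Kai    316.5      13.0
Pia     13.0      14.0
take 4 rows with smallest discount:
     revenue  discount
rep                   
Kai    316.5      13.0
Pia     13.0      14.0
Ivy    556.0      18.0
Cal     13.0      25.0
add column discount_minus_revenue = t['discount'] - t['revenue']:
     revenue  discount  discount_minus_revenue
rep                                           
Kai    316.5      13.0                  -303.5
Pia     13.0      14.0                     1.0
Ivy    556.0      18.0                  -538.0
Cal     13.0      25.0                    12.0
Hence -538.0.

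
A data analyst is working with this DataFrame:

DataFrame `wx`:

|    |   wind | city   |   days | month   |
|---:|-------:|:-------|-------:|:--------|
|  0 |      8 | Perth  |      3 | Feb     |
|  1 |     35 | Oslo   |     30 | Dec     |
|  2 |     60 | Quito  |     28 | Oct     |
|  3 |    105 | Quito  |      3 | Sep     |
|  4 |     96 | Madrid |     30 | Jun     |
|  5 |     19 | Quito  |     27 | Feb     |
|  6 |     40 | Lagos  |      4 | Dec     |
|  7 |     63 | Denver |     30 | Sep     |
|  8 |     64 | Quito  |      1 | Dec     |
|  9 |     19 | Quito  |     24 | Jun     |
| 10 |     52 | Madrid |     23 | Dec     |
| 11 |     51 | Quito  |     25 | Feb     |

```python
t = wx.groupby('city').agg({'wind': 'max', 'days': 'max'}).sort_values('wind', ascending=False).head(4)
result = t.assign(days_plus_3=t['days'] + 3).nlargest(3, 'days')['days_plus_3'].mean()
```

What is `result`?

group by city: max(wind), max(days):
        wind  days
city              
Denver    63    30
Lagos     40     4
Madrid    96    30
Oslo      35    30
Perth      8     3
Quito    105    28
sort by wind descending:
        wind  days
city              
Quito    105    28
Madrid    96    30
Denver    63    30
Lagos     40     4
Oslo      35    30
Perth      8     3
take first 4 rows:
        wind  days
city              
Quito    105    28
Madrid    96    30
Denver    63    30
Lagos     40     4
add column days_plus_3 = t['days'] + 3:
        wind  days  days_plus_3
city                           
Quito    105    28           31
Madrid    96    30           33
Denver    63    30           33
Lagos     40     4            7
take 3 rows with largest days:
        wind  days  days_plus_3
city                           
Madrid    96    30           33
Denver    63    30           33
Quito    105    28           31
Taking the mean of column 'days_plus_3' gives 32.3333333333.

32.3333333333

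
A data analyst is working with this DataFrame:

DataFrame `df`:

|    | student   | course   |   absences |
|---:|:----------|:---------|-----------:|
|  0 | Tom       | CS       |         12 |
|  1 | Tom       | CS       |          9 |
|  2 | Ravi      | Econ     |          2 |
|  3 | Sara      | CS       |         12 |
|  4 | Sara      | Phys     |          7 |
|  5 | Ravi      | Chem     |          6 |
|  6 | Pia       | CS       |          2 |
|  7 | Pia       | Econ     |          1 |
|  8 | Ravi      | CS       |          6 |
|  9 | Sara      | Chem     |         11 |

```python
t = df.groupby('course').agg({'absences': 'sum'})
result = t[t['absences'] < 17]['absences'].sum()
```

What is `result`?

group by course, sum of absences:
        absences
course          
CS            41
Chem          17
Econ           3
Phys           7
filter rows where absences < 17:
        absences
course          
Econ           3
Phys           7
So sum() = 10.

10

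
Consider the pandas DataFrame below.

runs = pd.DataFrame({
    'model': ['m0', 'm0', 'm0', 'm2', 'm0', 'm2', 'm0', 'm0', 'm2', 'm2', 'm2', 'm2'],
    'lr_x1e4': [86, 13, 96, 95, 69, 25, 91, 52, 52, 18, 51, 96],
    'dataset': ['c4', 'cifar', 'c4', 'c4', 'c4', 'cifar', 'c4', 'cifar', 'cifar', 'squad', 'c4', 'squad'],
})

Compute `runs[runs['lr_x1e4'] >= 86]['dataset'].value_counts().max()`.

4

filter rows where lr_x1e4 >= 86:
   model  lr_x1e4 dataset
0     m0       86      c4
2     m0       96      c4
3     m2       95      c4
6     m0       91      c4
11    m2       96   squad
value_counts of dataset:
dataset
c4       4
squad    1
Name: count, dtype: int64
Hence 4.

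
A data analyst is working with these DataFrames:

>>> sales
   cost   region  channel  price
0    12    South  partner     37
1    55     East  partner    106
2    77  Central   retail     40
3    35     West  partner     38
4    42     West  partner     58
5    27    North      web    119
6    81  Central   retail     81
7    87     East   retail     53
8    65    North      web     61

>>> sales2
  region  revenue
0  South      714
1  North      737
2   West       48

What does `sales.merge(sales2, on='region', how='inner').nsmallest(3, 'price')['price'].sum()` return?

133

merge on 'region' (how='inner') → 5 rows:
   cost region  channel  price  revenue
0    12  South  partner     37      714
1    35   West  partner     38       48
2    42   West  partner     58       48
3    27  North      web    119      737
4    65  North      web     61      737
take 3 rows with smallest price:
   cost region  channel  price  revenue
0    12  South  partner     37      714
1    35   West  partner     38       48
2    42   West  partner     58       48
So sum() = 133.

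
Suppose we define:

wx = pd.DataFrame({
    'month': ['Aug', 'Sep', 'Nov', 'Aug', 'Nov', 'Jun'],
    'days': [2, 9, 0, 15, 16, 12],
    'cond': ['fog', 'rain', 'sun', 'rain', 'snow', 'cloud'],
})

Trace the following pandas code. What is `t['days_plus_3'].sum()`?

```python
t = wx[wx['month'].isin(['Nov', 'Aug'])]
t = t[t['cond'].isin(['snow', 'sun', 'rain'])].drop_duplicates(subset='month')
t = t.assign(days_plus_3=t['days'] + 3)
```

filter rows where month in ['Nov', 'Aug']:
  month  days  cond
0   Aug     2   fog
2   Nov     0   sun
3   Aug    15  rain
4   Nov    16  snow
filter rows where cond in ['snow', 'sun', 'rain']:
  month  days  cond
2   Nov     0   sun
3   Aug    15  rain
4   Nov    16  snow
drop duplicate month (keep=first):
  month  days  cond
2   Nov     0   sun
3   Aug    15  rain
add column days_plus_3 = t['days'] + 3:
  month  days  cond  days_plus_3
2   Nov     0   sun            3
3   Aug    15  rain           18
Finally, sum of column 'days_plus_3' = 21.

21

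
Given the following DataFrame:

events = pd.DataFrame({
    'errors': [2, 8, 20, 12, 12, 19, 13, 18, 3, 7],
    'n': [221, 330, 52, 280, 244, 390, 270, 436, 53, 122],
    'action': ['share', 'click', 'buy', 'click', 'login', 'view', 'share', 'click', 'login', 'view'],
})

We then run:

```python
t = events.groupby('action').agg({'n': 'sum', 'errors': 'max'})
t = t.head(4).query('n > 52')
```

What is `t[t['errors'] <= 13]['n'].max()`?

491

group by action: sum(n), max(errors):
           n  errors
action              
buy       52      20
click   1046      18
login    297      12
share    491      13
view     512      19
take first 4 rows:
           n  errors
action              
buy       52      20
click   1046      18
login    297      12
share    491      13
filter rows where n > 52:
           n  errors
action              
click   1046      18
login    297      12
share    491      13
filter rows where errors <= 13:
          n  errors
action             
login   297      12
share   491      13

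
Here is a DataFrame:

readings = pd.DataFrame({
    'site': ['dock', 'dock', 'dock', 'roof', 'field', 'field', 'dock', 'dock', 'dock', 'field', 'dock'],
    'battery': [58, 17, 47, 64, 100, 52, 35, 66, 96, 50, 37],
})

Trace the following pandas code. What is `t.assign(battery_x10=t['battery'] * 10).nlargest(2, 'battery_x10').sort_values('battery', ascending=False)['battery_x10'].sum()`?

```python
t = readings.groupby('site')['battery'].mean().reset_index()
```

group by site, mean of battery:
site
dock     50.857143
field    67.333333
roof     64.000000
Name: battery, dtype: float64
reset_index():
    site    battery
0   dock  50.857143
1  field  67.333333
2   roof  64.000000
add column battery_x10 = t['battery'] * 10:
    site    battery  battery_x10
0   dock  50.857143   508.571429
1  field  67.333333   673.333333
2   roof  64.000000   640.000000
take 2 rows with largest battery_x10:
    site    battery  battery_x10
1  field  67.333333   673.333333
2   roof  64.000000   640.000000
sort by battery descending:
    site    battery  battery_x10
1  field  67.333333   673.333333
2   roof  64.000000   640.000000
Finally, sum of column 'battery_x10' = 1313.33333333.

1313.33333333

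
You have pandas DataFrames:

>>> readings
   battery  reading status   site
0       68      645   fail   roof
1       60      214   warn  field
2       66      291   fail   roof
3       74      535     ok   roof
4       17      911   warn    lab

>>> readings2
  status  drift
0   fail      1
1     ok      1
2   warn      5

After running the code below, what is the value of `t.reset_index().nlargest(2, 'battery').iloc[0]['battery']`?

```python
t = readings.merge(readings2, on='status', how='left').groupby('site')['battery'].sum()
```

merge on 'status' (how='left') → 5 rows:
   battery  reading status   site  drift
0       68      645   fail   roof      1
1       60      214   warn  field      5
2       66      291   fail   roof      1
3       74      535     ok   roof      1
4       17      911   warn    lab      5
group by site, sum of battery:
site
field     60
lab       17
roof     208
Name: battery, dtype: int64
reset_index():
    site  battery
0  field       60
1    lab       17
2   roof      208
take 2 rows with largest battery:
    site  battery
2   roof      208
0  field       60
Reading off the value at position 0, column 'battery', we get 208.

208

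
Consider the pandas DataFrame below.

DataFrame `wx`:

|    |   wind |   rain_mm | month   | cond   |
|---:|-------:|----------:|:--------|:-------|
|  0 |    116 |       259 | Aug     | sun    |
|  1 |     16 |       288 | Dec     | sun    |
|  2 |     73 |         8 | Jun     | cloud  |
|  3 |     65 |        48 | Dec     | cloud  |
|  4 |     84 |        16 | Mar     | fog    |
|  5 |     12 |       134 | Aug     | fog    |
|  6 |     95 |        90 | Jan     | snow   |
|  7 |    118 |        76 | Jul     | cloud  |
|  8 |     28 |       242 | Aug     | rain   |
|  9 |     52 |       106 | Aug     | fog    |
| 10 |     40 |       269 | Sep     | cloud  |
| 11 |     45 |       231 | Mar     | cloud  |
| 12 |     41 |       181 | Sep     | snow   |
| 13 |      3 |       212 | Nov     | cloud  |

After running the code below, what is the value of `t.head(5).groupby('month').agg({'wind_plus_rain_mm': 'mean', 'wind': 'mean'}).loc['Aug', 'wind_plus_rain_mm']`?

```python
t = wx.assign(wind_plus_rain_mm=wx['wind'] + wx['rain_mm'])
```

375.0

add column wind_plus_rain_mm = wx['wind'] + wx['rain_mm']:
    wind  rain_mm month   cond  wind_plus_rain_mm
0    116      259   Aug    sun                375
1     16      288   Dec    sun                304
2     73        8   Jun  cloud                 81
3     65       48   Dec  cloud                113
4     84       16   Mar    fog                100
5     12      134   Aug    fog                146
6     95       90   Jan   snow                185
7    118       76   Jul  cloud                194
8     28      242   Aug   rain                270
9     52      106   Aug    fog                158
10    40      269   Sep  cloud                309
11    45      231   Mar  cloud                276
12    41      181   Sep   snow                222
13     3      212   Nov  cloud                215
take first 5 rows:
   wind  rain_mm month   cond  wind_plus_rain_mm
0   116      259   Aug    sun                375
1    16      288   Dec    sun                304
2    73        8   Jun  cloud                 81
3    65       48   Dec  cloud                113
4    84       16   Mar    fog                100
group by month: mean(wind_plus_rain_mm), mean(wind):
       wind_plus_rain_mm   wind
month                          
Aug                375.0  116.0
Dec                208.5   40.5
Jun                 81.0   73.0
Mar                100.0   84.0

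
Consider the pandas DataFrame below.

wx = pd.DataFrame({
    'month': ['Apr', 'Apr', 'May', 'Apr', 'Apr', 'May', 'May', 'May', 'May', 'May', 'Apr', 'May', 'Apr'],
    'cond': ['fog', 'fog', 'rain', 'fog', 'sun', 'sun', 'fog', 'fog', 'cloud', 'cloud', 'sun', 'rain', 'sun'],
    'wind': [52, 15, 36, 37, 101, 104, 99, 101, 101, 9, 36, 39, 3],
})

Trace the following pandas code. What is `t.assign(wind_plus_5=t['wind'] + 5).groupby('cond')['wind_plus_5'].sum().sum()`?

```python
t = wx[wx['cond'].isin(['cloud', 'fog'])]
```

449

filter rows where cond in ['cloud', 'fog']:
  month   cond  wind
0   Apr    fog    52
1   Apr    fog    15
3   Apr    fog    37
6   May    fog    99
7   May    fog   101
8   May  cloud   101
9   May  cloud     9
add column wind_plus_5 = t['wind'] + 5:
  month   cond  wind  wind_plus_5
0   Apr    fog    52           57
1   Apr    fog    15           20
3   Apr    fog    37           42
6   May    fog    99          104
7   May    fog   101          106
8   May  cloud   101          106
9   May  cloud     9           14
group by cond, sum of wind_plus_5:
cond
cloud    120
fog      329
Name: wind_plus_5, dtype: int64
Reading off the sum of the resulting series, we get 449.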